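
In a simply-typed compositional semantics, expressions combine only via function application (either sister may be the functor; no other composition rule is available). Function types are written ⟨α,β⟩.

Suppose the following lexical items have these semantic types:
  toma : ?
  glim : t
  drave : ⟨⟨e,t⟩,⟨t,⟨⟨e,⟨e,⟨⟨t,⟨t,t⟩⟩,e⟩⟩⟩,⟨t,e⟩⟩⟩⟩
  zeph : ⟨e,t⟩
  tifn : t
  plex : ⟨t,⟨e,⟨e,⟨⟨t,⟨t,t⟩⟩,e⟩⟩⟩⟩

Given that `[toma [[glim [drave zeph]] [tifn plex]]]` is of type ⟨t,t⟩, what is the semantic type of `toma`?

⟨⟨t,e⟩,⟨t,t⟩⟩

[toma [[glim [drave zeph]] [tifn plex]]] is required to be ⟨t,t⟩. [[glim [drave zeph]] [tifn plex]] : ⟨t,e⟩ cannot yield ⟨t,t⟩ as functor, so toma : ⟨⟨t,e⟩,⟨t,t⟩⟩.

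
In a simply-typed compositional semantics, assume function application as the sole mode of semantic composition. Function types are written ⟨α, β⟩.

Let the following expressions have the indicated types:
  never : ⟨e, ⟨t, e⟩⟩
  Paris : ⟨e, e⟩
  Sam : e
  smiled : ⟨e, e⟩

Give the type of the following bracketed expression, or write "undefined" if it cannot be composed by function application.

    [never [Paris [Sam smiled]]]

[Sam smiled] — smiled of type ⟨e, e⟩ combines with Sam of type e: type e.
[Paris [Sam smiled]] — Paris of type ⟨e, e⟩ combines with [Sam smiled] of type e: type e.
[never [Paris [Sam smiled]]] — never of type ⟨e, ⟨t, e⟩⟩ combines with [Paris [Sam smiled]] of type e: type ⟨t, e⟩.

⟨t, e⟩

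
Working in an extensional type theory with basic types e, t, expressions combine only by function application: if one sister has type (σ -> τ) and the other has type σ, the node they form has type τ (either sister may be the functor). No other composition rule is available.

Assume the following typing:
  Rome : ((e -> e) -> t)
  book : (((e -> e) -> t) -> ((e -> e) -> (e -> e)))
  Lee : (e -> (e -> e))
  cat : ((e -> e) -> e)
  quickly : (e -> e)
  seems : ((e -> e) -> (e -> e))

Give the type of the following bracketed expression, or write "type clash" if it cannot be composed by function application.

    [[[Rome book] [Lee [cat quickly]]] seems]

[Rome book]: functor book : (((e -> e) -> t) -> ((e -> e) -> (e -> e))), argument Rome : ((e -> e) -> t); result ((e -> e) -> (e -> e)).
[cat quickly]: functor cat : ((e -> e) -> e), argument quickly : (e -> e); result e.
[Lee [cat quickly]]: functor Lee : (e -> (e -> e)), argument [cat quickly] : e; result (e -> e).
[[Rome book] [Lee [cat quickly]]]: functor [Rome book] : ((e -> e) -> (e -> e)), argument [Lee [cat quickly]] : (e -> e); result (e -> e).
[[[Rome book] [Lee [cat quickly]]] seems]: functor seems : ((e -> e) -> (e -> e)), argument [[Rome book] [Lee [cat quickly]]] : (e -> e); result (e -> e).

(e -> e)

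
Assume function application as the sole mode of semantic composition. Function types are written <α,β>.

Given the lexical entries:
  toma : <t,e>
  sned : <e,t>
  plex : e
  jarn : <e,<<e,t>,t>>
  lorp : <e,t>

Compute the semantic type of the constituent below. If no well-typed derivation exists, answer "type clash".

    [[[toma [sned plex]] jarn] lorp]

t

[sned plex]: <e,t> applied to e yields t.
[toma [sned plex]]: <t,e> applied to t yields e.
[[toma [sned plex]] jarn]: <e,<<e,t>,t>> applied to e yields <<e,t>,t>.
[[[toma [sned plex]] jarn] lorp]: <<e,t>,t> applied to <e,t> yields t.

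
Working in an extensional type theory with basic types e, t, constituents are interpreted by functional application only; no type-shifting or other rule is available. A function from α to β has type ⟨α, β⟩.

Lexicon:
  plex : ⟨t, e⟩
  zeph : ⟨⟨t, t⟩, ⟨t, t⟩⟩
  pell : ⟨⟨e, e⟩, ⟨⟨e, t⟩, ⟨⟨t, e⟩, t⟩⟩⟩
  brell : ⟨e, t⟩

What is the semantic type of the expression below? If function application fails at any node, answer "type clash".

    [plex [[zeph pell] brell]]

type clash

[zeph pell]: ⟨⟨t, t⟩, ⟨t, t⟩⟩ with ⟨⟨e, e⟩, ⟨⟨e, t⟩, ⟨⟨t, e⟩, t⟩⟩⟩ — neither is a function whose domain matches the other; composition fails here.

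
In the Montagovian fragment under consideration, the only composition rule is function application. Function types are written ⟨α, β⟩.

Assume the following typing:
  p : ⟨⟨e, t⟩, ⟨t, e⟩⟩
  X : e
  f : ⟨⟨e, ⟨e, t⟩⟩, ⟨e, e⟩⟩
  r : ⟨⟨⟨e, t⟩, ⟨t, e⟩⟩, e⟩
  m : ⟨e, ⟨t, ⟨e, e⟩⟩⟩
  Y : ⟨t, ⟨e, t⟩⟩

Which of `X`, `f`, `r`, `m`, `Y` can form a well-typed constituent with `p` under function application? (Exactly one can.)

X : e — no; p wants ⟨e, t⟩, and X wants nothing (atomic).
f : ⟨⟨e, ⟨e, t⟩⟩, ⟨e, e⟩⟩ — no; p wants ⟨e, t⟩, and f wants ⟨e, ⟨e, t⟩⟩.
r — combines: r : ⟨⟨⟨e, t⟩, ⟨t, e⟩⟩, e⟩ takes p : ⟨⟨e, t⟩, ⟨t, e⟩⟩ as argument, giving e.
m : ⟨e, ⟨t, ⟨e, e⟩⟩⟩ — no; p wants ⟨e, t⟩, and m wants e.
Y : ⟨t, ⟨e, t⟩⟩ — no; p wants ⟨e, t⟩, and Y wants t.

r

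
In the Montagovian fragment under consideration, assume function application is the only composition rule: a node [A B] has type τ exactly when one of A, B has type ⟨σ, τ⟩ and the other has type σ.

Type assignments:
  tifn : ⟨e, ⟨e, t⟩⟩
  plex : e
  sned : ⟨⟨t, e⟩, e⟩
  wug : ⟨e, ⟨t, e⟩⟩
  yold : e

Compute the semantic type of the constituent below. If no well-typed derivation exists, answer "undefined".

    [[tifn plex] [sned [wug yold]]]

[tifn plex]: ⟨e, ⟨e, t⟩⟩ applied to e yields ⟨e, t⟩.
[wug yold]: ⟨e, ⟨t, e⟩⟩ applied to e yields ⟨t, e⟩.
[sned [wug yold]]: ⟨⟨t, e⟩, e⟩ applied to ⟨t, e⟩ yields e.
[[tifn plex] [sned [wug yold]]]: ⟨e, t⟩ applied to e yields t.

t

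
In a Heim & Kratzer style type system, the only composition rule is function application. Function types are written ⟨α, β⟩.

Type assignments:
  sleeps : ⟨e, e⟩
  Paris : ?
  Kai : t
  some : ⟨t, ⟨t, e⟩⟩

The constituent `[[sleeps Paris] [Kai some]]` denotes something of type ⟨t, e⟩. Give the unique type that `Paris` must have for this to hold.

⟨⟨e, e⟩, ⟨⟨t, e⟩, ⟨t, e⟩⟩⟩

[[sleeps Paris] [Kai some]] must have type ⟨t, e⟩. The sister [Kai some] has type ⟨t, e⟩; that is not a function onto ⟨t, e⟩, so [sleeps Paris] must be the functor, of type ⟨⟨t, e⟩, ⟨t, e⟩⟩.
[sleeps Paris] must have type ⟨⟨t, e⟩, ⟨t, e⟩⟩. The sister sleeps has type ⟨e, e⟩; that is not a function onto ⟨⟨t, e⟩, ⟨t, e⟩⟩, so Paris must be the functor, of type ⟨⟨e, e⟩, ⟨⟨t, e⟩, ⟨t, e⟩⟩⟩.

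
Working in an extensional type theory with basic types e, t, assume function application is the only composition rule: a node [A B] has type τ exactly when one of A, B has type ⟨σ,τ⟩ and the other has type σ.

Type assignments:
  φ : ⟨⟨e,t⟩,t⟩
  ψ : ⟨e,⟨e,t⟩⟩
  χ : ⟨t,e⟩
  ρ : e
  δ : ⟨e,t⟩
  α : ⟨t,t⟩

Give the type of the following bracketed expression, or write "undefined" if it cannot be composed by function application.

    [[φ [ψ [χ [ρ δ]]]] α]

[ρ δ]: ⟨e,t⟩ applied to e yields t.
[χ [ρ δ]]: ⟨t,e⟩ applied to t yields e.
[ψ [χ [ρ δ]]]: ⟨e,⟨e,t⟩⟩ applied to e yields ⟨e,t⟩.
[φ [ψ [χ [ρ δ]]]]: ⟨⟨e,t⟩,t⟩ applied to ⟨e,t⟩ yields t.
[[φ [ψ [χ [ρ δ]]]] α]: ⟨t,t⟩ applied to t yields t.

t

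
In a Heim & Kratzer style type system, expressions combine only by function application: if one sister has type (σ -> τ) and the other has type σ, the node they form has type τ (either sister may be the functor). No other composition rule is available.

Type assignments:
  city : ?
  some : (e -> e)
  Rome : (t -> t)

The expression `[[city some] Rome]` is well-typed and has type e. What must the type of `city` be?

[[city some] Rome] must have type e. The sister Rome has type (t -> t); that is not a function onto e, so [city some] must be the functor, of type ((t -> t) -> e).
[city some] must have type ((t -> t) -> e). The sister some has type (e -> e); that is not a function onto ((t -> t) -> e), so city must be the functor, of type ((e -> e) -> ((t -> t) -> e)).

((e -> e) -> ((t -> t) -> e))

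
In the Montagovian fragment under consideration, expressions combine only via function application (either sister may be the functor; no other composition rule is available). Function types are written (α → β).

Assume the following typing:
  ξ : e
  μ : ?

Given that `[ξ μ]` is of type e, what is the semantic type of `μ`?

(e → e)

[ξ μ] must have type e. The sister ξ has type e; that is not a function onto e, so μ must be the functor, of type (e → e).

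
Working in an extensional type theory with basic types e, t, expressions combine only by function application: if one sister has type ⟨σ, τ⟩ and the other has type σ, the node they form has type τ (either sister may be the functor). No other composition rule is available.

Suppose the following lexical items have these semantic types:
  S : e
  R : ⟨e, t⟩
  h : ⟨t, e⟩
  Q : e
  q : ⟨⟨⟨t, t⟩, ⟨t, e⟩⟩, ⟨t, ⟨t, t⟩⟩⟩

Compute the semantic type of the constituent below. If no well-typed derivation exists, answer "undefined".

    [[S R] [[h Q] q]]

[S R]: R is ⟨e, t⟩, S is e; result t.
[h Q]: ⟨t, e⟩ with e — neither is a function whose domain matches the other; composition fails here.

undefined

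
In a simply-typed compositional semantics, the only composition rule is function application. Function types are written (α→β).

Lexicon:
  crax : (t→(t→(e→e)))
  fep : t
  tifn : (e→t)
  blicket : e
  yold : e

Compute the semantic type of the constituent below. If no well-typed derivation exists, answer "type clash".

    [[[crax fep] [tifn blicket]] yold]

[crax fep]: functor crax : (t→(t→(e→e))), argument fep : t; result (t→(e→e)).
[tifn blicket]: functor tifn : (e→t), argument blicket : e; result t.
[[crax fep] [tifn blicket]]: functor [crax fep] : (t→(e→e)), argument [tifn blicket] : t; result (e→e).
[[[crax fep] [tifn blicket]] yold]: functor [[crax fep] [tifn blicket]] : (e→e), argument yold : e; result e.

e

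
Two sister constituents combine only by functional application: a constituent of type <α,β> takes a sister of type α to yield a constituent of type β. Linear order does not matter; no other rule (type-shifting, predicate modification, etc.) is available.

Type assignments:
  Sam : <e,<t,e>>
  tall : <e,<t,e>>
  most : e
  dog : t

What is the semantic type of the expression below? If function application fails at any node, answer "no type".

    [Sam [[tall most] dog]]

<t,e>

[tall most]: functor tall : <e,<t,e>>, argument most : e; result <t,e>.
[[tall most] dog]: functor [tall most] : <t,e>, argument dog : t; result e.
[Sam [[tall most] dog]]: functor Sam : <e,<t,e>>, argument [[tall most] dog] : e; result <t,e>.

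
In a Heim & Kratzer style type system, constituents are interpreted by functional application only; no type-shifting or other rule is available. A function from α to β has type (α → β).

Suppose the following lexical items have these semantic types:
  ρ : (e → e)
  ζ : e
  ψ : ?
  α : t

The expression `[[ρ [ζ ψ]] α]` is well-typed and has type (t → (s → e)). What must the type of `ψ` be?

(e → ((e → e) → (t → (t → (s → e)))))

[[ρ [ζ ψ]] α] is required to be (t → (s → e)). α : t cannot yield (t → (s → e)) as functor, so [ρ [ζ ψ]] : (t → (t → (s → e))).
[ρ [ζ ψ]] is required to be (t → (t → (s → e))). ρ : (e → e) cannot yield (t → (t → (s → e))) as functor, so [ζ ψ] : ((e → e) → (t → (t → (s → e)))).
[ζ ψ] is required to be ((e → e) → (t → (t → (s → e)))). ζ : e cannot yield ((e → e) → (t → (t → (s → e)))) as functor, so ψ : (e → ((e → e) → (t → (t → (s → e))))).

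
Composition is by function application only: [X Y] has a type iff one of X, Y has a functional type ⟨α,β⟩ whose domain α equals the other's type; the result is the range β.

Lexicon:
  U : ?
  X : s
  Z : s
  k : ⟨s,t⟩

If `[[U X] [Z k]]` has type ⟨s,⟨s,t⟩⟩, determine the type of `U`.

At [[U X] [Z k]] (required: ⟨s,⟨s,t⟩⟩): [Z k] is t, which is not a function with range ⟨s,⟨s,t⟩⟩; hence [U X] is the functor — type ⟨t,⟨s,⟨s,t⟩⟩⟩.
At [U X] (required: ⟨t,⟨s,⟨s,t⟩⟩⟩): X is s, which is not a function with range ⟨t,⟨s,⟨s,t⟩⟩⟩; hence U is the functor — type ⟨s,⟨t,⟨s,⟨s,t⟩⟩⟩⟩.

⟨s,⟨t,⟨s,⟨s,t⟩⟩⟩⟩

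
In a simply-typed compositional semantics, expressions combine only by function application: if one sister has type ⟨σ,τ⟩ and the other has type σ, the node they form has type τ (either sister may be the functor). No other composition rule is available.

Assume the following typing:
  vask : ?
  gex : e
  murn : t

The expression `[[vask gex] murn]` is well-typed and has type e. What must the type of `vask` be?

⟨e,⟨t,e⟩⟩

[[vask gex] murn] is required to be e. murn : t cannot yield e as functor, so [vask gex] : ⟨t,e⟩.
[vask gex] is required to be ⟨t,e⟩. gex : e cannot yield ⟨t,e⟩ as functor, so vask : ⟨e,⟨t,e⟩⟩.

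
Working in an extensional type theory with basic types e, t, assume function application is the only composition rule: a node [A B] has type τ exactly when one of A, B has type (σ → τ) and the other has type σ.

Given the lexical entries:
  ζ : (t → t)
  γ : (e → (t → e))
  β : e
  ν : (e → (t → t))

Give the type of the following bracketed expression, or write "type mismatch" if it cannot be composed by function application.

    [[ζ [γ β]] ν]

type mismatch

[γ β]: γ is (e → (t → e)), β is e; result (t → e).
At [ζ [γ β]]: neither (t → t) nor (t → e) can take the other as argument; the node is ill-typed.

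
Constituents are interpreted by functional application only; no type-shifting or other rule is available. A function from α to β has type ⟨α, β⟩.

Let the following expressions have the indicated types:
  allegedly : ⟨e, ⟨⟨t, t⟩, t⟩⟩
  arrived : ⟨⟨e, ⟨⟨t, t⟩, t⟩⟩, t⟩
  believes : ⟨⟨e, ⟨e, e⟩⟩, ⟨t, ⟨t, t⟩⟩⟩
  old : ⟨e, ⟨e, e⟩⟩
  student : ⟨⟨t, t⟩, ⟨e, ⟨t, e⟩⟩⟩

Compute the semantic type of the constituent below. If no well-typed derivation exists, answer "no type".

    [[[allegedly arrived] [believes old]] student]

⟨e, ⟨t, e⟩⟩

[allegedly arrived]: ⟨⟨e, ⟨⟨t, t⟩, t⟩⟩, t⟩ applied to ⟨e, ⟨⟨t, t⟩, t⟩⟩ yields t.
[believes old]: ⟨⟨e, ⟨e, e⟩⟩, ⟨t, ⟨t, t⟩⟩⟩ applied to ⟨e, ⟨e, e⟩⟩ yields ⟨t, ⟨t, t⟩⟩.
[[allegedly arrived] [believes old]]: ⟨t, ⟨t, t⟩⟩ applied to t yields ⟨t, t⟩.
[[[allegedly arrived] [believes old]] student]: ⟨⟨t, t⟩, ⟨e, ⟨t, e⟩⟩⟩ applied to ⟨t, t⟩ yields ⟨e, ⟨t, e⟩⟩.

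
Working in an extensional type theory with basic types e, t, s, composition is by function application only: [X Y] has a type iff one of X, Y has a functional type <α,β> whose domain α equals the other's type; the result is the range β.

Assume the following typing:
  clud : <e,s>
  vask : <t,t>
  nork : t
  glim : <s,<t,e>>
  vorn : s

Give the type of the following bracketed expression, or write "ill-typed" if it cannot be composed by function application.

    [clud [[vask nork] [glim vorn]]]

[vask nork]: functor vask : <t,t>, argument nork : t; result t.
[glim vorn]: functor glim : <s,<t,e>>, argument vorn : s; result <t,e>.
[[vask nork] [glim vorn]]: functor [glim vorn] : <t,e>, argument [vask nork] : t; result e.
[clud [[vask nork] [glim vorn]]]: functor clud : <e,s>, argument [[vask nork] [glim vorn]] : e; result s.

s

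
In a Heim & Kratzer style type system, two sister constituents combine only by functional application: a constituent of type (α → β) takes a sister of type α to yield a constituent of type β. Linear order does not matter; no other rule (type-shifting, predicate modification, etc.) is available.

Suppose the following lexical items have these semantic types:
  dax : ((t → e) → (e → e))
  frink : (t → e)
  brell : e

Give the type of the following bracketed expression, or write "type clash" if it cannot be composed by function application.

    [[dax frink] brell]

[dax frink]: functor dax : ((t → e) → (e → e)), argument frink : (t → e); result (e → e).
[[dax frink] brell]: functor [dax frink] : (e → e), argument brell : e; result e.

e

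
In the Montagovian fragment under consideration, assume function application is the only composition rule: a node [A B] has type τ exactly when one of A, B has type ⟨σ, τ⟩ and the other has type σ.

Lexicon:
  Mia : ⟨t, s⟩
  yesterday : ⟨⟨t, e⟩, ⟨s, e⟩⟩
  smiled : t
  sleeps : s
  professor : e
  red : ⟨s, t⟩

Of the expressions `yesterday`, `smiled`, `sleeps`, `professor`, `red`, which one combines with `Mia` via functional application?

yesterday : ⟨⟨t, e⟩, ⟨s, e⟩⟩ — Mia needs t; yesterday needs ⟨t, e⟩; neither fits.
smiled — combines: Mia : ⟨t, s⟩ takes smiled : t as argument, giving s.
sleeps : s — Mia needs t; sleeps needs nothing (atomic); neither fits.
professor : e — Mia needs t; professor needs nothing (atomic); neither fits.
red : ⟨s, t⟩ — Mia needs t; red needs s; neither fits.

smiled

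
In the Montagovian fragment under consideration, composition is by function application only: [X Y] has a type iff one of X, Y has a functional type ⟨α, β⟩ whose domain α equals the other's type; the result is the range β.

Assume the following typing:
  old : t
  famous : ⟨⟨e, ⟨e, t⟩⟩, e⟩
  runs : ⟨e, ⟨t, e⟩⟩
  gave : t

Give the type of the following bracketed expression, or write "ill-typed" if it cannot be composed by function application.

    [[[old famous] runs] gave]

[old famous]: t with ⟨⟨e, ⟨e, t⟩⟩, e⟩ — neither is a function whose domain matches the other; composition fails here.

ill-typed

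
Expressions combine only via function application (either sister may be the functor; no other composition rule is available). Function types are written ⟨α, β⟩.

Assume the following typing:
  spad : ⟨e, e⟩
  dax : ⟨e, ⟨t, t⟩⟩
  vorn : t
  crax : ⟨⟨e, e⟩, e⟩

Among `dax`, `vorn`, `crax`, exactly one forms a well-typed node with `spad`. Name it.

dax : ⟨e, ⟨t, t⟩⟩ — spad needs e; dax needs e; neither fits.
vorn : t — spad needs e; vorn needs nothing (atomic); neither fits.
crax — combines: crax : ⟨⟨e, e⟩, e⟩ takes spad : ⟨e, e⟩ as argument, giving e.

crax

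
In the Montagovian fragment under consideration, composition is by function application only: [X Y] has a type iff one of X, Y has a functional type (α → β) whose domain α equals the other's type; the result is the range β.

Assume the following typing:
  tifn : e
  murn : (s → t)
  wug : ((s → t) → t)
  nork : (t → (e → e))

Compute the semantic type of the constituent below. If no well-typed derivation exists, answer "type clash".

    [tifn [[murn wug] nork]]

[murn wug]: ((s → t) → t) applied to (s → t) yields t.
[[murn wug] nork]: (t → (e → e)) applied to t yields (e → e).
[tifn [[murn wug] nork]]: (e → e) applied to e yields e.

e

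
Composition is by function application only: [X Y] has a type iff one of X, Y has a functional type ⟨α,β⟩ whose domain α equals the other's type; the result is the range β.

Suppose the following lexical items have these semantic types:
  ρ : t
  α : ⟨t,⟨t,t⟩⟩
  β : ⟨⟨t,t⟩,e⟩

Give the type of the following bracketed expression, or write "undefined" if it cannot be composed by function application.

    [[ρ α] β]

e

[ρ α]: functor α : ⟨t,⟨t,t⟩⟩, argument ρ : t; result ⟨t,t⟩.
[[ρ α] β]: functor β : ⟨⟨t,t⟩,e⟩, argument [ρ α] : ⟨t,t⟩; result e.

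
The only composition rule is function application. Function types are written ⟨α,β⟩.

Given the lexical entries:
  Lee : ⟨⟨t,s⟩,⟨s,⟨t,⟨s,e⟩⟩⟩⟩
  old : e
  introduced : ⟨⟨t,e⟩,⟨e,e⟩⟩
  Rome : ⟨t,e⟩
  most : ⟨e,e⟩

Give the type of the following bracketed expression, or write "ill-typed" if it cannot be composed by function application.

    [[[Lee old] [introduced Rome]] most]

ill-typed

[Lee old]: ⟨⟨t,s⟩,⟨s,⟨t,⟨s,e⟩⟩⟩⟩ with e — neither is a function whose domain matches the other; composition fails here.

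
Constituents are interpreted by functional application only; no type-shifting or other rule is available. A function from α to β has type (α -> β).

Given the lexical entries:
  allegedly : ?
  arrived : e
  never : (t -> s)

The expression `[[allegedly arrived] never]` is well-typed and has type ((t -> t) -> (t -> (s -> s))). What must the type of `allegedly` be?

(e -> ((t -> s) -> ((t -> t) -> (t -> (s -> s)))))

At [[allegedly arrived] never] (required: ((t -> t) -> (t -> (s -> s)))): never is (t -> s), which is not a function with range ((t -> t) -> (t -> (s -> s))); hence [allegedly arrived] is the functor — type ((t -> s) -> ((t -> t) -> (t -> (s -> s)))).
At [allegedly arrived] (required: ((t -> s) -> ((t -> t) -> (t -> (s -> s))))): arrived is e, which is not a function with range ((t -> s) -> ((t -> t) -> (t -> (s -> s)))); hence allegedly is the functor — type (e -> ((t -> s) -> ((t -> t) -> (t -> (s -> s))))).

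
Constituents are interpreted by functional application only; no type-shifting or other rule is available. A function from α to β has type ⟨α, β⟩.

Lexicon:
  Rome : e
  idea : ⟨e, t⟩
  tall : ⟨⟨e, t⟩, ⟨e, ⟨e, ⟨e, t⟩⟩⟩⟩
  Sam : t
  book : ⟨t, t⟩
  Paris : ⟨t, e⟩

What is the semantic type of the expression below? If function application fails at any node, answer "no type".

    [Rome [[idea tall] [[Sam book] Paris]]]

[idea tall] — tall of type ⟨⟨e, t⟩, ⟨e, ⟨e, ⟨e, t⟩⟩⟩⟩ combines with idea of type ⟨e, t⟩: type ⟨e, ⟨e, ⟨e, t⟩⟩⟩.
[Sam book] — book of type ⟨t, t⟩ combines with Sam of type t: type t.
[[Sam book] Paris] — Paris of type ⟨t, e⟩ combines with [Sam book] of type t: type e.
[[idea tall] [[Sam book] Paris]] — [idea tall] of type ⟨e, ⟨e, ⟨e, t⟩⟩⟩ combines with [[Sam book] Paris] of type e: type ⟨e, ⟨e, t⟩⟩.
[Rome [[idea tall] [[Sam book] Paris]]] — [[idea tall] [[Sam book] Paris]] of type ⟨e, ⟨e, t⟩⟩ combines with Rome of type e: type ⟨e, t⟩.

⟨e, t⟩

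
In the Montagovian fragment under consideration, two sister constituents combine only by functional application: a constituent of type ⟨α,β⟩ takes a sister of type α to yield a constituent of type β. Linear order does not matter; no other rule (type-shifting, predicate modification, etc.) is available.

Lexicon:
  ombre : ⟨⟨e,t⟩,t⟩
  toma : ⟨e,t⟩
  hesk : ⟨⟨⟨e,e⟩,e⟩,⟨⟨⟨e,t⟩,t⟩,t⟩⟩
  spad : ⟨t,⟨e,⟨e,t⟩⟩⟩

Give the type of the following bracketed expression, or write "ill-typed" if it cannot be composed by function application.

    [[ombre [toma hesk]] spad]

ill-typed

[toma hesk]: ⟨e,t⟩ with ⟨⟨⟨e,e⟩,e⟩,⟨⟨⟨e,t⟩,t⟩,t⟩⟩ — neither is a function whose domain matches the other; composition fails here.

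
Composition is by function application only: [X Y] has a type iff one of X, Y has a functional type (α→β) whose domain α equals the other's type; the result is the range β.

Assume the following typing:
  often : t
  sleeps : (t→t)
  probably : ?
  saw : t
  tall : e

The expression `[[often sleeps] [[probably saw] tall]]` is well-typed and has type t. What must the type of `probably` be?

[[often sleeps] [[probably saw] tall]] must have type t. The sister [often sleeps] has type t; that is not a function onto t, so [[probably saw] tall] must be the functor, of type (t→t).
[[probably saw] tall] must have type (t→t). The sister tall has type e; that is not a function onto (t→t), so [probably saw] must be the functor, of type (e→(t→t)).
[probably saw] must have type (e→(t→t)). The sister saw has type t; that is not a function onto (e→(t→t)), so probably must be the functor, of type (t→(e→(t→t))).

(t→(e→(t→t)))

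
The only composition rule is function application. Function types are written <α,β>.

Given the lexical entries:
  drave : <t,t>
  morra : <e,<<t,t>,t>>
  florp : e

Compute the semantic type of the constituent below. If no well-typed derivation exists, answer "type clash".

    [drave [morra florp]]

[morra florp]: <e,<<t,t>,t>> applied to e yields <<t,t>,t>.
[drave [morra florp]]: <<t,t>,t> applied to <t,t> yields t.

t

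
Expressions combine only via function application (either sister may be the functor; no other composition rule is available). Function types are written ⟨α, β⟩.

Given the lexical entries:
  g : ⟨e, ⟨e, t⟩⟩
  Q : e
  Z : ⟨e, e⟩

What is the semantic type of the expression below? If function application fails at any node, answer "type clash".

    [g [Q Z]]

⟨e, t⟩

[Q Z]: functor Z : ⟨e, e⟩, argument Q : e; result e.
[g [Q Z]]: functor g : ⟨e, ⟨e, t⟩⟩, argument [Q Z] : e; result ⟨e, t⟩.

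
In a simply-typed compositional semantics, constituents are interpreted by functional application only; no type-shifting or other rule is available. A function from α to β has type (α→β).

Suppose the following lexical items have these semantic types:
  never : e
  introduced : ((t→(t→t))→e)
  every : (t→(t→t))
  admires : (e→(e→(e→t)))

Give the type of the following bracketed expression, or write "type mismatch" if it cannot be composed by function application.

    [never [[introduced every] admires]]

(e→t)

[introduced every]: functor introduced : ((t→(t→t))→e), argument every : (t→(t→t)); result e.
[[introduced every] admires]: functor admires : (e→(e→(e→t))), argument [introduced every] : e; result (e→(e→t)).
[never [[introduced every] admires]]: functor [[introduced every] admires] : (e→(e→t)), argument never : e; result (e→t).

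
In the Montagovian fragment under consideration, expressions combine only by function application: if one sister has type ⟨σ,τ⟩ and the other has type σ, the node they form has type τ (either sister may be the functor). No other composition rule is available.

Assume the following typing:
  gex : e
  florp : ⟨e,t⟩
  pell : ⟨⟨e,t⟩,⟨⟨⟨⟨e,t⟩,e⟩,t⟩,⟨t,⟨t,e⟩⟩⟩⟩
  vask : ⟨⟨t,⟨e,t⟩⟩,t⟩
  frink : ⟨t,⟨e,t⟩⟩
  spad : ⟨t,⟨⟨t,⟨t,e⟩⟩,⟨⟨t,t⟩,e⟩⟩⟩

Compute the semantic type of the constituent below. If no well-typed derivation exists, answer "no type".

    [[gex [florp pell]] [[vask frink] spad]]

[florp pell]: pell is ⟨⟨e,t⟩,⟨⟨⟨⟨e,t⟩,e⟩,t⟩,⟨t,⟨t,e⟩⟩⟩⟩, florp is ⟨e,t⟩; result ⟨⟨⟨⟨e,t⟩,e⟩,t⟩,⟨t,⟨t,e⟩⟩⟩.
[gex [florp pell]]: e and ⟨⟨⟨⟨e,t⟩,e⟩,t⟩,⟨t,⟨t,e⟩⟩⟩ cannot combine by function application — type clash.

no type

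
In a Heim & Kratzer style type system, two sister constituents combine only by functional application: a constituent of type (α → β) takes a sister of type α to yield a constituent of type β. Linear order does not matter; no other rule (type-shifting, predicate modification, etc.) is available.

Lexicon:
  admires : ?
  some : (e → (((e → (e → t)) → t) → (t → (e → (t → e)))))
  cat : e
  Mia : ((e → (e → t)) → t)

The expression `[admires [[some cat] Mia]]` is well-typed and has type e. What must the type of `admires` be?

((t → (e → (t → e))) → e)

At [admires [[some cat] Mia]] (required: e): [[some cat] Mia] is (t → (e → (t → e))), which is not a function with range e; hence admires is the functor — type ((t → (e → (t → e))) → e).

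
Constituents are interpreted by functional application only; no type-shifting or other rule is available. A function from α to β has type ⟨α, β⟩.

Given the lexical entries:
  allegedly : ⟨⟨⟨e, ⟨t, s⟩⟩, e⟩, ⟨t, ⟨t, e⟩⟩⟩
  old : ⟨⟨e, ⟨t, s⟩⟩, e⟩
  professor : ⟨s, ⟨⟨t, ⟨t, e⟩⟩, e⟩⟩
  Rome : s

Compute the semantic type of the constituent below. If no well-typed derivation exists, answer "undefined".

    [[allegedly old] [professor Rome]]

e

[allegedly old]: allegedly is ⟨⟨⟨e, ⟨t, s⟩⟩, e⟩, ⟨t, ⟨t, e⟩⟩⟩, old is ⟨⟨e, ⟨t, s⟩⟩, e⟩; result ⟨t, ⟨t, e⟩⟩.
[professor Rome]: professor is ⟨s, ⟨⟨t, ⟨t, e⟩⟩, e⟩⟩, Rome is s; result ⟨⟨t, ⟨t, e⟩⟩, e⟩.
[[allegedly old] [professor Rome]]: [professor Rome] is ⟨⟨t, ⟨t, e⟩⟩, e⟩, [allegedly old] is ⟨t, ⟨t, e⟩⟩; result e.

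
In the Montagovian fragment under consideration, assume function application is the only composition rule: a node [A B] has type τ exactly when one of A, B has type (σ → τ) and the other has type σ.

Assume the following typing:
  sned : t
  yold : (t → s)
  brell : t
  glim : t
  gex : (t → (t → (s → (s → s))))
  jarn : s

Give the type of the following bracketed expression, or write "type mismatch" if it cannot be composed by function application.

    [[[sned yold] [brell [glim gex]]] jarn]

s

[sned yold]: yold is (t → s), sned is t; result s.
[glim gex]: gex is (t → (t → (s → (s → s)))), glim is t; result (t → (s → (s → s))).
[brell [glim gex]]: [glim gex] is (t → (s → (s → s))), brell is t; result (s → (s → s)).
[[sned yold] [brell [glim gex]]]: [brell [glim gex]] is (s → (s → s)), [sned yold] is s; result (s → s).
[[[sned yold] [brell [glim gex]]] jarn]: [[sned yold] [brell [glim gex]]] is (s → s), jarn is s; result s.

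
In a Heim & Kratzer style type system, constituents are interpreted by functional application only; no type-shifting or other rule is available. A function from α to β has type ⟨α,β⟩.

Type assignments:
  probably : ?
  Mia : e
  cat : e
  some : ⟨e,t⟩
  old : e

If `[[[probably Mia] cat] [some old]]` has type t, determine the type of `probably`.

⟨e,⟨e,⟨t,t⟩⟩⟩

For [[[probably Mia] cat] [some old]] to have type t with [some old] of type t, [[probably Mia] cat] must be the function: [[probably Mia] cat] : ⟨t,t⟩.
For [[probably Mia] cat] to have type ⟨t,t⟩ with cat of type e, [probably Mia] must be the function: [probably Mia] : ⟨e,⟨t,t⟩⟩.
For [probably Mia] to have type ⟨e,⟨t,t⟩⟩ with Mia of type e, probably must be the function: probably : ⟨e,⟨e,⟨t,t⟩⟩⟩.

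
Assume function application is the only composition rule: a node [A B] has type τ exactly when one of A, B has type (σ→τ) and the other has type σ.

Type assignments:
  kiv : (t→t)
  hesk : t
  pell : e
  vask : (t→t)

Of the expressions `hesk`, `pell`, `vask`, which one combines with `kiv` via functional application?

hesk

hesk — combines: kiv : (t→t) takes hesk : t as argument, giving t.
pell : e — does not combine with kiv.
vask : (t→t) — does not combine with kiv.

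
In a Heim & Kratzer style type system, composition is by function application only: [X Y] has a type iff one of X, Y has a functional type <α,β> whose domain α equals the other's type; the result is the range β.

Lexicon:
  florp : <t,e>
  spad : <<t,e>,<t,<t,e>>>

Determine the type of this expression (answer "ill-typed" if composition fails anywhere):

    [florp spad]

[florp spad] — spad of type <<t,e>,<t,<t,e>>> combines with florp of type <t,e>: type <t,<t,e>>.

<t,<t,e>>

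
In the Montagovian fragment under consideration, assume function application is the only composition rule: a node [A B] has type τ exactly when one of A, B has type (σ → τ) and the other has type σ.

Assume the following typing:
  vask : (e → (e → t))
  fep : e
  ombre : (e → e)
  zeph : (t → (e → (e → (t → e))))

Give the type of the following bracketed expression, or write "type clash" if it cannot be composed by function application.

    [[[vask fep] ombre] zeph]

type clash

[vask fep]: functor vask : (e → (e → t)), argument fep : e; result (e → t).
At [[vask fep] ombre]: neither (e → t) nor (e → e) can take the other as argument; the node is ill-typed.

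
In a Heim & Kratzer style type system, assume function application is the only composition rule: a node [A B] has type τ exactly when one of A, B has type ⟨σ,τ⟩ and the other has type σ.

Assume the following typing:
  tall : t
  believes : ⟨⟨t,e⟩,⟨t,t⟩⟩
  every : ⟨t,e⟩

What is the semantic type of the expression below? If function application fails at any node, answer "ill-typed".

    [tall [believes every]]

At [believes every], believes : ⟨⟨t,e⟩,⟨t,t⟩⟩ takes every : ⟨t,e⟩, giving ⟨t,t⟩.
At [tall [believes every]], [believes every] : ⟨t,t⟩ takes tall : t, giving t.

t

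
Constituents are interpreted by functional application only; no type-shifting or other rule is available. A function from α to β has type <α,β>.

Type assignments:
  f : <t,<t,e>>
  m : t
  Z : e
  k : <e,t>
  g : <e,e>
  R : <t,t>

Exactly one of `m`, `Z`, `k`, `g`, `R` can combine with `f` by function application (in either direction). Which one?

m

m — combines: f : <t,<t,e>> takes m : t as argument, giving <t,e>.
Z : e — no; f wants t, and Z wants nothing (atomic).
k : <e,t> — no; f wants t, and k wants e.
g : <e,e> — no; f wants t, and g wants e.
R : <t,t> — no; f wants t, and R wants t.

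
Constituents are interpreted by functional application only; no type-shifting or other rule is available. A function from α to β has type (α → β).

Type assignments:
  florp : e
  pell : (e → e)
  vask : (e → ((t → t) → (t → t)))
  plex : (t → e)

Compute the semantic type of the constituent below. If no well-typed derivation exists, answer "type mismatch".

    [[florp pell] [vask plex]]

[florp pell]: pell is (e → e), florp is e; result e.
[vask plex]: (e → ((t → t) → (t → t))) and (t → e) cannot combine by function application — type clash.

type mismatch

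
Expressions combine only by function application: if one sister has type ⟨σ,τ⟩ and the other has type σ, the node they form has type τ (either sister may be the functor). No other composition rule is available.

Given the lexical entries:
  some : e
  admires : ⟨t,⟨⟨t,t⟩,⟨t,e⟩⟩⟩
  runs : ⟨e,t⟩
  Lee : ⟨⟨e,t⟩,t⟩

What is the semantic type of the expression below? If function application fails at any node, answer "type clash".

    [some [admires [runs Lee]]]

type clash

[runs Lee] — Lee of type ⟨⟨e,t⟩,t⟩ combines with runs of type ⟨e,t⟩: type t.
[admires [runs Lee]] — admires of type ⟨t,⟨⟨t,t⟩,⟨t,e⟩⟩⟩ combines with [runs Lee] of type t: type ⟨⟨t,t⟩,⟨t,e⟩⟩.
[some [admires [runs Lee]]]: e with ⟨⟨t,t⟩,⟨t,e⟩⟩ — neither is a function whose domain matches the other; composition fails here.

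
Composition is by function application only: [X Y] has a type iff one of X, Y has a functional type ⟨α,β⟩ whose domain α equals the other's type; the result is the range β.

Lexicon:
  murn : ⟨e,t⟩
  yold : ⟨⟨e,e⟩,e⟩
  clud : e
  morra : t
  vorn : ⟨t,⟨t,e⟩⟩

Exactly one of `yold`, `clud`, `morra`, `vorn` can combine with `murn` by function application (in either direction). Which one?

yold : ⟨⟨e,e⟩,e⟩ — does not combine with murn.
clud — combines: murn : ⟨e,t⟩ takes clud : e as argument, giving t.
morra : t — does not combine with murn.
vorn : ⟨t,⟨t,e⟩⟩ — does not combine with murn.

clud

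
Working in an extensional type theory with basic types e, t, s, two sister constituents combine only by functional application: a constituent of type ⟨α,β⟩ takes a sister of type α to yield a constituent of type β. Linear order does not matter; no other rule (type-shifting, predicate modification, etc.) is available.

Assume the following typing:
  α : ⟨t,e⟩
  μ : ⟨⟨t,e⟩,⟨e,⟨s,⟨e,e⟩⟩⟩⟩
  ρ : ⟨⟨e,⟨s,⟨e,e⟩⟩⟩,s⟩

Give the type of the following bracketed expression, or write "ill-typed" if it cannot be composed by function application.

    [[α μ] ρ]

[α μ]: ⟨⟨t,e⟩,⟨e,⟨s,⟨e,e⟩⟩⟩⟩ applied to ⟨t,e⟩ yields ⟨e,⟨s,⟨e,e⟩⟩⟩.
[[α μ] ρ]: ⟨⟨e,⟨s,⟨e,e⟩⟩⟩,s⟩ applied to ⟨e,⟨s,⟨e,e⟩⟩⟩ yields s.

s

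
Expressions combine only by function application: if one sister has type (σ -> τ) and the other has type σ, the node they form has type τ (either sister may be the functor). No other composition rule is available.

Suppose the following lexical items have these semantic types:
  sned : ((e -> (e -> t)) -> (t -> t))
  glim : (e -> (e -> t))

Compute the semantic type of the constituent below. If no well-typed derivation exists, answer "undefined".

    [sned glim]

(t -> t)

[sned glim]: sned is ((e -> (e -> t)) -> (t -> t)), glim is (e -> (e -> t)); result (t -> t).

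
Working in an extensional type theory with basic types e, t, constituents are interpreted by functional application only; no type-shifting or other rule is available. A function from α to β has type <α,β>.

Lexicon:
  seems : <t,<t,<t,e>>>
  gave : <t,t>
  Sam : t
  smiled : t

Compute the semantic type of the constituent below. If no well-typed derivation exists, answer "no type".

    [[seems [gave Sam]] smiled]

<t,e>

[gave Sam]: gave is <t,t>, Sam is t; result t.
[seems [gave Sam]]: seems is <t,<t,<t,e>>>, [gave Sam] is t; result <t,<t,e>>.
[[seems [gave Sam]] smiled]: [seems [gave Sam]] is <t,<t,e>>, smiled is t; result <t,e>.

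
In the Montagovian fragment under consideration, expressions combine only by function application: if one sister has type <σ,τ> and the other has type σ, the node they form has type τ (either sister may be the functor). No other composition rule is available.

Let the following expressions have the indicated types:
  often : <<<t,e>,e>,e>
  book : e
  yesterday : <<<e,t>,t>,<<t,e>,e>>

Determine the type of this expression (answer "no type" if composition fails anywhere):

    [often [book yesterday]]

[book yesterday]: e and <<<e,t>,t>,<<t,e>,e>> cannot combine by function application — type clash.

no type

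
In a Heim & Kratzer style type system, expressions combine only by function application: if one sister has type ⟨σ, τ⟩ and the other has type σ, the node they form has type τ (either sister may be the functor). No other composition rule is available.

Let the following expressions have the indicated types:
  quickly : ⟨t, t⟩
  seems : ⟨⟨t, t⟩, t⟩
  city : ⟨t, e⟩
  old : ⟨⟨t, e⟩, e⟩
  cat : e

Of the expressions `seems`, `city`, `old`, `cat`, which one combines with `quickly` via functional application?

seems

seems — combines: seems : ⟨⟨t, t⟩, t⟩ takes quickly : ⟨t, t⟩ as argument, giving t.
city : ⟨t, e⟩ — no; quickly wants t, and city wants t.
old : ⟨⟨t, e⟩, e⟩ — no; quickly wants t, and old wants ⟨t, e⟩.
cat : e — no; quickly wants t, and cat wants nothing (atomic).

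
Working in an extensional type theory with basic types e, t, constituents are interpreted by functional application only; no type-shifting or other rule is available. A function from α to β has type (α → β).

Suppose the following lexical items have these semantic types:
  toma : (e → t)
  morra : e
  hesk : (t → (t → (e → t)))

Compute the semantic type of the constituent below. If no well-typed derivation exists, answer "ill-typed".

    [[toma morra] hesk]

At [toma morra], toma : (e → t) takes morra : e, giving t.
At [[toma morra] hesk], hesk : (t → (t → (e → t))) takes [toma morra] : t, giving (t → (e → t)).

(t → (e → t))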